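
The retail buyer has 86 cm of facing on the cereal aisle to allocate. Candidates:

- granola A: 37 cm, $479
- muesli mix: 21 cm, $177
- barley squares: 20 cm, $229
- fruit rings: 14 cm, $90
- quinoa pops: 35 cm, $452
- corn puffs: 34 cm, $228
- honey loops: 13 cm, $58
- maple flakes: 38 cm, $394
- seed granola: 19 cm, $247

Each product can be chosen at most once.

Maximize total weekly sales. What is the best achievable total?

1021

Taking the top-ratio products first gives granola A + barley squares + seed granola for 955 (76 cm).
Replace barley squares and seed granola with fruit rings + quinoa pops: the trade gains 66 net, giving 1021 at 86 cm.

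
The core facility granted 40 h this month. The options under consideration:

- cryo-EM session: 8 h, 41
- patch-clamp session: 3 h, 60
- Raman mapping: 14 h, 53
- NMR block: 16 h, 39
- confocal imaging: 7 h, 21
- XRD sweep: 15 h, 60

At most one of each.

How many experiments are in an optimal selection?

Best achievable expected citations is 214.
One optimal bundle: cryo-EM session + patch-clamp session + Raman mapping + XRD sweep (40 h).
Every optimal selection uses 4 experiments.

4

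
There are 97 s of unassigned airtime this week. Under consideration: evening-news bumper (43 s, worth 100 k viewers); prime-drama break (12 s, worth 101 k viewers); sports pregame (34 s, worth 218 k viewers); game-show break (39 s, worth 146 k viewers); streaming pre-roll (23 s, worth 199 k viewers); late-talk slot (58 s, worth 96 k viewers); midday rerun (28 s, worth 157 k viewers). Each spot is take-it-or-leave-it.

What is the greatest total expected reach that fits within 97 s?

675

Prime-drama break + sports pregame + streaming pre-roll + midday rerun uses 97 of the 97 s and totals 675.
No other feasible combination exceeds 675.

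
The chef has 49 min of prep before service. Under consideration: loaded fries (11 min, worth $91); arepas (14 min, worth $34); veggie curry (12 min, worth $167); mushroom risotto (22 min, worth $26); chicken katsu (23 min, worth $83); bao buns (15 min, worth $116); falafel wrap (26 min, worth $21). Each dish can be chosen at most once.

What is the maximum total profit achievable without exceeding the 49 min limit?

374

Taking loaded fries + veggie curry + bao buns: 38 min used, 374 in profit.
The spare 11 min is too small for any remaining dish, and no exchange beats 374.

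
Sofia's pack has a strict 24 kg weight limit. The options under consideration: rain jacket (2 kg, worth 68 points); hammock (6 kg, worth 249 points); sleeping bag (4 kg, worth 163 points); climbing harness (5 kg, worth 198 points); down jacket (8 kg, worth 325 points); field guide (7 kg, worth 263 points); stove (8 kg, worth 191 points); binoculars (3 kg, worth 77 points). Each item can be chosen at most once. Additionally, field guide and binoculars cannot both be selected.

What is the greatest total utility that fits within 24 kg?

Ranking by ratio (utility/kg): hammock 41.50, sleeping bag 40.75, down jacket 40.62, climbing harness 39.60.
The ratio heuristic lands on hammock + sleeping bag + climbing harness + down jacket (935) but leaves 1 kg idle.
Dropping hammock frees 6 kg; slotting in field guide (7 kg) lifts the total to 949 at 24 kg.
Runner-up rain jacket + hammock + sleeping bag + climbing harness + field guide tops out at 941.

949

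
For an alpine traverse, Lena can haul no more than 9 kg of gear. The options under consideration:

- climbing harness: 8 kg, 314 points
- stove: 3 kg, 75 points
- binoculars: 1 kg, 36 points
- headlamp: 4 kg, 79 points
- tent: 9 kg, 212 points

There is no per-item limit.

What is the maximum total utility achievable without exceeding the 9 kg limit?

350

Taking climbing harness + binoculars: 9 kg used, 350 in utility.
Every other selection either busts 9 kg or fails to beat 350.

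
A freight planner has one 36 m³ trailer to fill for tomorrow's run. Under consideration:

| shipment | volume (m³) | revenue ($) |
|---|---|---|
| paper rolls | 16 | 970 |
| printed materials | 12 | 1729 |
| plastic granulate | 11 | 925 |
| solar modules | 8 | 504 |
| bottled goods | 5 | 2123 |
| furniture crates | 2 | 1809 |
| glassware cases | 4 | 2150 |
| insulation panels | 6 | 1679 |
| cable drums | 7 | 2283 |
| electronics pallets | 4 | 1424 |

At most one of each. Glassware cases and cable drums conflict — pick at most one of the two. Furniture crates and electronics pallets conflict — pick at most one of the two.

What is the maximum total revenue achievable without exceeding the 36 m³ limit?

9623

Best packing: printed materials + bottled goods + furniture crates + insulation panels + cable drums — 32 m³, 9623 total.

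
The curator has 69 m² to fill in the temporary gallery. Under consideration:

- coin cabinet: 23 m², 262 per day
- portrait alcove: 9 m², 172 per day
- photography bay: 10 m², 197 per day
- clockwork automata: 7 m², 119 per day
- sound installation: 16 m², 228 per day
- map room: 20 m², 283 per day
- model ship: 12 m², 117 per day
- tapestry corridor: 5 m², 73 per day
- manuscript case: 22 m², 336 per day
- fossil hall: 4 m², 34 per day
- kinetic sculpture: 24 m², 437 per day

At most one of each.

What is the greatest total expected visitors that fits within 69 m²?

Ranking by ratio (expected visitors/m²): photography bay 19.70, portrait alcove 19.11, kinetic sculpture 18.21, clockwork automata 17.00.
Taking the top-ratio exhibits first gives portrait alcove + photography bay + clockwork automata + model ship + tapestry corridor + kinetic sculpture for 1115 (67 m²).
A better packing is portrait alcove + photography bay + manuscript case + fossil hall + kinetic sculpture: 69 m², total 1176.
Nothing else within 69 m² beats 1176.

1176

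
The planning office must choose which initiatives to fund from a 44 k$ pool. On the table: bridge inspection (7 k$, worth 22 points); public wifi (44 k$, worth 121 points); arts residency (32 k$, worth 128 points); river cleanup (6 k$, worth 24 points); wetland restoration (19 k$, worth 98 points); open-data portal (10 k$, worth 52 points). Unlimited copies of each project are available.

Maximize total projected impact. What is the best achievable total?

220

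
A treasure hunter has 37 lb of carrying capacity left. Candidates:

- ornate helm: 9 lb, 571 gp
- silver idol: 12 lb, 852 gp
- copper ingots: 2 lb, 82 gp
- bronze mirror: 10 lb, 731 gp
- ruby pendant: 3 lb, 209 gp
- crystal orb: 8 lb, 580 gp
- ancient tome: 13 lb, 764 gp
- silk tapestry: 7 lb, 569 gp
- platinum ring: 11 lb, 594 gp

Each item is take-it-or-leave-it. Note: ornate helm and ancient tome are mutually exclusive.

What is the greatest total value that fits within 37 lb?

2732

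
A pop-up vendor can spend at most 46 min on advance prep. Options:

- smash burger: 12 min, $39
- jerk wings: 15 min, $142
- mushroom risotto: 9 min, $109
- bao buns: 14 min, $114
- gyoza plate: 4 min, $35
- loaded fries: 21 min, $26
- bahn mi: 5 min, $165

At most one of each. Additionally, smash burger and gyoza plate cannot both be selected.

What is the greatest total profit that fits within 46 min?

530

Best packing: jerk wings + mushroom risotto + bao buns + bahn mi — 43 min, 530 total.
Every other selection either busts 46 min or breaks a pairing rule or fails to beat 530.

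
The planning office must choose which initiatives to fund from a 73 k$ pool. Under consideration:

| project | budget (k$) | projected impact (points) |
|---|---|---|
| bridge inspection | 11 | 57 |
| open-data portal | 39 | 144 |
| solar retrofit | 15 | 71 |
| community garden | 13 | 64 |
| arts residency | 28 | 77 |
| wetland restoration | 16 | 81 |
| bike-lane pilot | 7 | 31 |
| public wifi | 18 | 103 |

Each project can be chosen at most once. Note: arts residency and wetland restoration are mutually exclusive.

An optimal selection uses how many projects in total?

Optimal total is 376.
One optimal bundle: bridge inspection + solar retrofit + community garden + wetland restoration + public wifi (73 k$).
Any selection reaching 376 contains exactly 5 projects.

5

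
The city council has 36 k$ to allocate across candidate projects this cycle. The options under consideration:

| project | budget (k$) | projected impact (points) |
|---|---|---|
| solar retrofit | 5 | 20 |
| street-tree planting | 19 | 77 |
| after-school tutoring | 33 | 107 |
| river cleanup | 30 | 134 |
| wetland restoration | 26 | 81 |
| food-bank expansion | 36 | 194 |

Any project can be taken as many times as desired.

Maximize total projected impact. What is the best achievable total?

194

Food-bank expansion uses 36 of the 36 k$ and totals 194.
That's the maximum — no swap from here does better than 194.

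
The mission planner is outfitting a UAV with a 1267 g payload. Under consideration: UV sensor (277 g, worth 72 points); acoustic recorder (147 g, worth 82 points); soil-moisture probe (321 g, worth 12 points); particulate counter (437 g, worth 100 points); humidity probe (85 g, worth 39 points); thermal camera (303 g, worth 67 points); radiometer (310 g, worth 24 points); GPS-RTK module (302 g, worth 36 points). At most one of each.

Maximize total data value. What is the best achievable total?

360

Best packing: UV sensor + acoustic recorder + particulate counter + humidity probe + thermal camera — 1249 g, 360 total.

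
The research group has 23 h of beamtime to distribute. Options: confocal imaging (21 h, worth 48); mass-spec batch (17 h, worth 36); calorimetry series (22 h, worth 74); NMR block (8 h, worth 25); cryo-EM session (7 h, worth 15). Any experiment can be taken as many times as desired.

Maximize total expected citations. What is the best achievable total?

Taking calorimetry series: 22 h used, 74 in expected citations.
No other feasible combination exceeds 74.

74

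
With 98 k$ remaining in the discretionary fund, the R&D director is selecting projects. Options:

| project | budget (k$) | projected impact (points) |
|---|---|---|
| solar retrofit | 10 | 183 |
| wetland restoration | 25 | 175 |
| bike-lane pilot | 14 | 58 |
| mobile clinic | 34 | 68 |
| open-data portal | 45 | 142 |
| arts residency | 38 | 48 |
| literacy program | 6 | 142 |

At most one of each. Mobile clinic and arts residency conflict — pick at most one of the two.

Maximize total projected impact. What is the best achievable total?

642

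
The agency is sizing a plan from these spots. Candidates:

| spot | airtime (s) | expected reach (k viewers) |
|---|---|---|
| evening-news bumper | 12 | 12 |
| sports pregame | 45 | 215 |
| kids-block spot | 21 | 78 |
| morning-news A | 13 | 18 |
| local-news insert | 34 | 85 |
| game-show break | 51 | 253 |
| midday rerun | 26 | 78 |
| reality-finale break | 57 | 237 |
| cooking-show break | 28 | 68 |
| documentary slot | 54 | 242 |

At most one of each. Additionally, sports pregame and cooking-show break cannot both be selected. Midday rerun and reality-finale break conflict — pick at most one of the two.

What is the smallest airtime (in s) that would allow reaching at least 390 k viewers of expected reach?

96

Minimise s subject to total expected reach ≥ 390.
Taking sports pregame + game-show break gives 468 (≥ 390) for 96 s.
Any bundle with less than 96 s falls short of 390.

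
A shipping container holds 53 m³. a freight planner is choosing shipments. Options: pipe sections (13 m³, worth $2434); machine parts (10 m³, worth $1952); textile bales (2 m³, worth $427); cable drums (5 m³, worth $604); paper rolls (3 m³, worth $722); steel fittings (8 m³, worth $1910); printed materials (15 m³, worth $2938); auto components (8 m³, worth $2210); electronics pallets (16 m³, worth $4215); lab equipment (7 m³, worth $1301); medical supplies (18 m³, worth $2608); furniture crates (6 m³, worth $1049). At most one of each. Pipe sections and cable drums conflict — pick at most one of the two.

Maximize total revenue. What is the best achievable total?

12485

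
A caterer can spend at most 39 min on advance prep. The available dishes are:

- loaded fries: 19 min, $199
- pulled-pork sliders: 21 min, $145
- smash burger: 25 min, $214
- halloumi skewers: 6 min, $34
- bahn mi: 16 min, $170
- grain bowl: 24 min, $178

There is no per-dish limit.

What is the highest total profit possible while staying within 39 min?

Ranking by ratio (profit/min): bahn mi 10.62, loaded fries 10.47, smash burger 8.56, grain bowl 7.42.
Taking the top-ratio dishes first gives halloumi skewers + 2×bahn mi for 374 (38 min).
Replace halloumi skewers and 2×bahn mi with 2×loaded fries: the trade gains 24 net, giving 398 at 38 min.

398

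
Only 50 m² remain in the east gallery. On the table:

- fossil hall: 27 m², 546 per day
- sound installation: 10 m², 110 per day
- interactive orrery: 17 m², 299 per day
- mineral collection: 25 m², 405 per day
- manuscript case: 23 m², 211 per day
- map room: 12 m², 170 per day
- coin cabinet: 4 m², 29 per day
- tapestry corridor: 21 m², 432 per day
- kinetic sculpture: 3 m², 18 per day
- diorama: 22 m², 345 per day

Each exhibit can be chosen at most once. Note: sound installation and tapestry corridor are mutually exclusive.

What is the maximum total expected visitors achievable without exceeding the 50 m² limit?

Taking fossil hall + tapestry corridor: 48 m² used, 978 in expected visitors.
The closest alternative, interactive orrery + map room + tapestry corridor, reaches only 901.

978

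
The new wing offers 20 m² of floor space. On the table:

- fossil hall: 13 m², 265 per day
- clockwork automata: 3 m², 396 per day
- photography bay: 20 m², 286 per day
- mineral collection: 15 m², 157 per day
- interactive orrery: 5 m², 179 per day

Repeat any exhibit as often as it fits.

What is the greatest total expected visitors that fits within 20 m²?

2376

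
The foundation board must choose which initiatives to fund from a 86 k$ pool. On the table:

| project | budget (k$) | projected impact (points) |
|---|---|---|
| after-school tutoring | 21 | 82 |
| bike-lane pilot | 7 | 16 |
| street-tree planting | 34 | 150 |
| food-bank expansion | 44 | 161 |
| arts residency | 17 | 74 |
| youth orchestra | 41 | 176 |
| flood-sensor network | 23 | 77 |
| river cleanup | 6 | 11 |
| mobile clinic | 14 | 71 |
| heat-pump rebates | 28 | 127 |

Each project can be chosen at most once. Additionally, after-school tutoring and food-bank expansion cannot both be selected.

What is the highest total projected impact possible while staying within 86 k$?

Filling by ratio: bike-lane pilot + street-tree planting + mobile clinic + heat-pump rebates for 364, with 3 k$ left unused.
Dropping bike-lane pilot and heat-pump rebates frees 35 k$; slotting in after-school tutoring + arts residency (38 k$) lifts the total to 377 at 86 k$.
An exhaustive check of the 1024 subsets confirms 377.

377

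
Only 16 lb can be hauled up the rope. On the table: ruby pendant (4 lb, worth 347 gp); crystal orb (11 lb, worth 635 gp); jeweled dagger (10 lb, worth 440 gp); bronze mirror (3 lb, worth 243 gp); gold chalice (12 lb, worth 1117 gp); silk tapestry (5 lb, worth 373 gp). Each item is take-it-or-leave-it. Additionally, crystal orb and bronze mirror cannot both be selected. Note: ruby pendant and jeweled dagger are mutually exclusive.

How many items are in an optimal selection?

2

Optimal total is 1464.
For example ruby pendant + gold chalice achieves it, using 16 lb.
All optima have 2 items.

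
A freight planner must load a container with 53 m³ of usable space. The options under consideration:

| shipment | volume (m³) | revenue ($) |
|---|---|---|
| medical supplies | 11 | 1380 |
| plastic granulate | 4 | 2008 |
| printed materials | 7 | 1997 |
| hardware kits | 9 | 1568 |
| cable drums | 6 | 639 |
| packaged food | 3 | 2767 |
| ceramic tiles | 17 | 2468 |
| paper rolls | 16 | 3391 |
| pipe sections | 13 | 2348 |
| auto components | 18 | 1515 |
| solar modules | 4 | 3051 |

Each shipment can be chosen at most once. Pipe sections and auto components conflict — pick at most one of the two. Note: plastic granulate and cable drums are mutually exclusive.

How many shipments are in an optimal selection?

Optimal total is 15682.
For example plastic granulate + printed materials + packaged food + ceramic tiles + paper rolls + solar modules achieves it, using 51 m³.
All optima have 6 shipments.

6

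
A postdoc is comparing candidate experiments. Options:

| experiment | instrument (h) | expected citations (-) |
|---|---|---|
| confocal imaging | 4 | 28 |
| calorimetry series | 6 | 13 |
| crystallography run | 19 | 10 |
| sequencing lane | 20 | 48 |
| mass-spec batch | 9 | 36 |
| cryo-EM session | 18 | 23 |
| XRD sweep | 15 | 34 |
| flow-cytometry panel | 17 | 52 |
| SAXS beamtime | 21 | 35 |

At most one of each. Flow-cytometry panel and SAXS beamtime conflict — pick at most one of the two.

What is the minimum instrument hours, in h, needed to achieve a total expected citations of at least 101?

Minimise h subject to total expected citations ≥ 101.
Taking confocal imaging + mass-spec batch + flow-cytometry panel gives 116 (≥ 101) for 30 h.
No combination under 30 h hits 101.

30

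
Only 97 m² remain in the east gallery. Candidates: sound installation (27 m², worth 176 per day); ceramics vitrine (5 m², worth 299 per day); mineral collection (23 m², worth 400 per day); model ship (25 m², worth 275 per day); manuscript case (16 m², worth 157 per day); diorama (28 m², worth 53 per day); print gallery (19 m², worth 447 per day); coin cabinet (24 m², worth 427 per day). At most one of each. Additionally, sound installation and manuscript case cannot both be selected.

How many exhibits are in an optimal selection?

5

The maximum expected visitors within 97 m² is 1848.
For example ceramics vitrine + mineral collection + model ship + print gallery + coin cabinet achieves it, using 96 m².
Every optimal selection uses 5 exhibits.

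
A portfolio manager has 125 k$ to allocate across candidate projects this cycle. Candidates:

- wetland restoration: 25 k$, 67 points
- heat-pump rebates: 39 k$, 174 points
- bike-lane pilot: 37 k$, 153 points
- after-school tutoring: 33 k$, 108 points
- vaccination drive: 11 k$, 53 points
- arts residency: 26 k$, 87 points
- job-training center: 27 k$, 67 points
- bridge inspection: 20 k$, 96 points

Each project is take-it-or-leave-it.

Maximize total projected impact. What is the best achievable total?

510

By projected impact per k$: vaccination drive 4.82, bridge inspection 4.80, heat-pump rebates 4.46 lead.
Filling by ratio: heat-pump rebates + bike-lane pilot + vaccination drive + bridge inspection for 476, with 18 k$ left unused.
The 11 k$ tied up in vaccination drive is better spent on arts residency — total rises to 510 (122 k$).
Every other selection either busts 125 k$ or fails to beat 510.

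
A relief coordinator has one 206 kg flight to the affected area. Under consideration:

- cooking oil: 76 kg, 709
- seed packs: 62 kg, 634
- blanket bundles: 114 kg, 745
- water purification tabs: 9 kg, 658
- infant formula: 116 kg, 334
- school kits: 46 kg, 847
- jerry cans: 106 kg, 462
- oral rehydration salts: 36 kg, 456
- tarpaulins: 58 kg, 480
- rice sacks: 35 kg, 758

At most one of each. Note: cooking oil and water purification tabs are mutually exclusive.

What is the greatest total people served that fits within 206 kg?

Best packing: seed packs + water purification tabs + school kits + oral rehydration salts + rice sacks — 188 kg, 3353 total.
The closest alternative, water purification tabs + school kits + oral rehydration salts + tarpaulins + rice sacks, reaches only 3199.

3353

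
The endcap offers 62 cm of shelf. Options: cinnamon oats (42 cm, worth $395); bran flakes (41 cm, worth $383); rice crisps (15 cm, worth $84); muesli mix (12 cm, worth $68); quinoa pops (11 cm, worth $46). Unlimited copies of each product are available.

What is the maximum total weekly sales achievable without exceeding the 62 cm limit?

479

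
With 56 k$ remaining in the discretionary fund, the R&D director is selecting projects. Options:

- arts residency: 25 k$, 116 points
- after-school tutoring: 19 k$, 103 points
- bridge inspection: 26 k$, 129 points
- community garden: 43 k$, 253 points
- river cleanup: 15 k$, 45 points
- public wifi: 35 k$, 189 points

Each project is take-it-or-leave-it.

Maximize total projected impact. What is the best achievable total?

Taking the top-ratio projects first gives community garden for 253 (43 k$).
Replace community garden with after-school tutoring + public wifi: the trade gains 39 net, giving 292 at 54 k$.
The closest alternative, community garden, reaches only 253.

292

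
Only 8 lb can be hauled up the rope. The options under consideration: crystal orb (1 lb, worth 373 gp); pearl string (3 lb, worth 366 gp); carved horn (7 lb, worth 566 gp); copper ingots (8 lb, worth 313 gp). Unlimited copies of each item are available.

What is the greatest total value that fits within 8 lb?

Ranking by ratio (value/lb): crystal orb 373.00, pearl string 122.00, carved horn 80.86.
The ratio ordering already packs tightly: 8×crystal orb, 8 lb, 2984.

2984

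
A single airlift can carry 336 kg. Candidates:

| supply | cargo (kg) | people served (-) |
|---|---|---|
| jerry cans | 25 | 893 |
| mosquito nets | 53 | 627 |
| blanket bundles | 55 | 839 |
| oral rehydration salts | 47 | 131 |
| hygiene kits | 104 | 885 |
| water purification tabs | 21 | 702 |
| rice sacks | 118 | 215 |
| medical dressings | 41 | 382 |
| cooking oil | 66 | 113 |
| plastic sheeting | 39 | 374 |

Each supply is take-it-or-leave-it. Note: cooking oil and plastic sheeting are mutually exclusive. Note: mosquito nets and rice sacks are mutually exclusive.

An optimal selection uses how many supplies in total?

6

Optimal total is 4328.
One optimal bundle: jerry cans + mosquito nets + blanket bundles + hygiene kits + water purification tabs + medical dressings (299 kg).
Every optimal selection uses 6 supplies.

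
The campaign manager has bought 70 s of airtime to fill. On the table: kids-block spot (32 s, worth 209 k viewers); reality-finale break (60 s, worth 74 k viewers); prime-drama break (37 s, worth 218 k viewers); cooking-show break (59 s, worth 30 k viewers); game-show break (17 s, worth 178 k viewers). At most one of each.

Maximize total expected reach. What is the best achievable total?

427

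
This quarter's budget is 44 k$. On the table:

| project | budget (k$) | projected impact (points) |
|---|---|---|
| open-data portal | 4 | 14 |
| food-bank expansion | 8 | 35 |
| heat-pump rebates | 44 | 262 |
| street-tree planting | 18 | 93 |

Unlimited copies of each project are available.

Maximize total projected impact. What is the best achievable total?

262

Taking heat-pump rebates: 44 k$ used, 262 in projected impact.
Every other selection either busts 44 k$ or fails to beat 262.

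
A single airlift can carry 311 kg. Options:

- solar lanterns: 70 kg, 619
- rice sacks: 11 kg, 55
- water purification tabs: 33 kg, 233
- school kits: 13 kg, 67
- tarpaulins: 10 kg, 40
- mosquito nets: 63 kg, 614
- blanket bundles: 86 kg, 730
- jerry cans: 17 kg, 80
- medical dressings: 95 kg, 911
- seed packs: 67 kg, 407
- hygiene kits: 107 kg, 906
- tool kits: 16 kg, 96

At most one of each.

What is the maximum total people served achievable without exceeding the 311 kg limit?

Ranking by ratio (people served/kg): mosquito nets 9.75, medical dressings 9.59, solar lanterns 8.84, blanket bundles 8.49.
Greedy by ratio would take solar lanterns + rice sacks + water purification tabs + school kits + tarpaulins + mosquito nets + medical dressings + tool kits: 311 kg used, total 2635.
A better packing is water purification tabs + school kits + mosquito nets + medical dressings + hygiene kits: 311 kg, total 2731.
Next best is rice sacks + water purification tabs + mosquito nets + medical dressings + hygiene kits at 2719 (309 kg) — short by 12.

2731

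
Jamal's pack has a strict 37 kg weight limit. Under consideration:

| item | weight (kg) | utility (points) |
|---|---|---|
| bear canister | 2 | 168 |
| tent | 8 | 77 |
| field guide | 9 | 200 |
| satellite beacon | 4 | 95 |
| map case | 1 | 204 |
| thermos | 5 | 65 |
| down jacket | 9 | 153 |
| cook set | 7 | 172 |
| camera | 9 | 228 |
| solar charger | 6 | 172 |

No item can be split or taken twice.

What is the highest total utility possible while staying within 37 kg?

1144

Ranking by ratio (utility/kg): map case 204.00, bear canister 84.00, solar charger 28.67, camera 25.33.
Filling by ratio: bear canister + satellite beacon + map case + thermos + cook set + camera + solar charger for 1104, with 3 kg left unused.
Dropping satellite beacon and thermos frees 9 kg; slotting in field guide (9 kg) lifts the total to 1144 at 34 kg.
Nothing else within 37 kg beats 1144.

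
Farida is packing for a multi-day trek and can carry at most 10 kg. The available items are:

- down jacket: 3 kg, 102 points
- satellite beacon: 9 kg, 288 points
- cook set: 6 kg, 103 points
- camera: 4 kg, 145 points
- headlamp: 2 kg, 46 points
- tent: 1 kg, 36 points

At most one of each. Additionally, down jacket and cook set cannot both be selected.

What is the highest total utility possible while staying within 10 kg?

329

By utility per kg: camera 36.25, tent 36.00, down jacket 34.00 lead.
Taking down jacket + camera + headlamp + tent: 10 kg used, 329 in utility.
Runner-up satellite beacon + tent tops out at 324.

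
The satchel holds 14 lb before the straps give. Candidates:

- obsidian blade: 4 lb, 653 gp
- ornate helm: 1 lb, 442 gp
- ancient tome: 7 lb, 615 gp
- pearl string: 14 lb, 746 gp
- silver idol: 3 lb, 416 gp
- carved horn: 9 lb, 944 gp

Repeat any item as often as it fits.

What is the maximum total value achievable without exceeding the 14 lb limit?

6188

Best packing: 14×ornate helm — 14 lb, 6188 total.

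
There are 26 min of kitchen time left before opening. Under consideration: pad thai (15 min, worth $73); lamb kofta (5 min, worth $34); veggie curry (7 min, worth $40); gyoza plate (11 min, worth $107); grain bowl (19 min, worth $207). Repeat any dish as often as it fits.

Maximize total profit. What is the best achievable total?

247

A density-first pass picks lamb kofta + grain bowl — 241 at 24 min.
The 5 min tied up in lamb kofta is better spent on veggie curry — total rises to 247 (26 min).
Nothing else within 26 min beats 247.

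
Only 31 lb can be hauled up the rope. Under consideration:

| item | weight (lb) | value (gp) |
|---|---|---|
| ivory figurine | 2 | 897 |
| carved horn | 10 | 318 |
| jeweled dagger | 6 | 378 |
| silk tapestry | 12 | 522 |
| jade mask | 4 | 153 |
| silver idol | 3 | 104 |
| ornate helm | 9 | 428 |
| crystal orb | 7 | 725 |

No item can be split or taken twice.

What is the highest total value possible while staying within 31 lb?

Ranking by ratio (value/lb): ivory figurine 448.50, crystal orb 103.57, jeweled dagger 63.00, ornate helm 47.56.
Taking ivory figurine + jeweled dagger + jade mask + silver idol + ornate helm + crystal orb: 31 lb used, 2685 in value.

2685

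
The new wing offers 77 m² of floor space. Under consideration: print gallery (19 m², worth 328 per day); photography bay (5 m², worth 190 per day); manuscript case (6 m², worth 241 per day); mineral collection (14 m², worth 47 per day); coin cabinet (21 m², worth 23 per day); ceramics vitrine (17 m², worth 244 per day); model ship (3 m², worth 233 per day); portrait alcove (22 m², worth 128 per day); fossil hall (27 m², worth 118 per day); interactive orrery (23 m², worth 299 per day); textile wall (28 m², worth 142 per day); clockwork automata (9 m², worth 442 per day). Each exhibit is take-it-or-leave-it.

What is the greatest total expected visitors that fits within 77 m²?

1787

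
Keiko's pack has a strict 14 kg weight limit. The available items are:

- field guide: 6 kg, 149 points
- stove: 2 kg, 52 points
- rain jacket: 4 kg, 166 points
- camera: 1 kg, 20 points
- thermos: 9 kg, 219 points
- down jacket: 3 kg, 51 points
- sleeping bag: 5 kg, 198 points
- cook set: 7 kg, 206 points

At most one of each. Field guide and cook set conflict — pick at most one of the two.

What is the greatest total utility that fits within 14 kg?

467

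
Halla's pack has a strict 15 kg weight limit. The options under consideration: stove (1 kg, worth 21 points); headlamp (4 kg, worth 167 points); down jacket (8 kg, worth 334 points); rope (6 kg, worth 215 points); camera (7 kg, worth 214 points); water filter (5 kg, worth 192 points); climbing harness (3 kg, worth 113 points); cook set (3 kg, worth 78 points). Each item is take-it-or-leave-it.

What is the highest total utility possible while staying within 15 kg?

614

Taking headlamp + down jacket + climbing harness: 15 kg used, 614 in utility.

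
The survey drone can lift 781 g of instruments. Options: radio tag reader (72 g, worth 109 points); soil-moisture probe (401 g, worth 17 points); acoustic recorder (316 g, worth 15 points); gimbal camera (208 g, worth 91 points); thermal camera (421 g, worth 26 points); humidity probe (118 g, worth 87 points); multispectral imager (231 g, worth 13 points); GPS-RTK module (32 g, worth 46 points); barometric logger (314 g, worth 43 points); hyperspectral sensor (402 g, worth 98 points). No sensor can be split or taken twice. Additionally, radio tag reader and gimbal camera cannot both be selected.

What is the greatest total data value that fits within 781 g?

Taking radio tag reader + humidity probe + GPS-RTK module + hyperspectral sensor: 624 g used, 340 in data value.
No other feasible combination exceeds 340.

340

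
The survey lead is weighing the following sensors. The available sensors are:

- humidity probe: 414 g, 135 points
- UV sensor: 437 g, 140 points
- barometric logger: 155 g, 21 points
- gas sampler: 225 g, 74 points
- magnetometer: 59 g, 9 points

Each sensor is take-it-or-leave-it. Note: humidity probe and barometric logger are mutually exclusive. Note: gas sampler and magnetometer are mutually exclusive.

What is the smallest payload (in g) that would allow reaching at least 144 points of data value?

Minimise g subject to total data value ≥ 144.
Taking humidity probe + magnetometer gives 144 (≥ 144) for 473 g.
Below 473 g the best achievable stays under 144.

473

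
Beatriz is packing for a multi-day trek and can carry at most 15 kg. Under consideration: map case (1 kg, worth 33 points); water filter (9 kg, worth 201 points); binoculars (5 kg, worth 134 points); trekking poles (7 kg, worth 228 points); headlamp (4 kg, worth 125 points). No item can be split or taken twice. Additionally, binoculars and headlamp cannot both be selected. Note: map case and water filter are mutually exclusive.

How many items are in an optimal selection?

Best achievable utility is 395.
map case + binoculars + trekking poles hits 395 at 13 kg.
All optima have 3 items.

3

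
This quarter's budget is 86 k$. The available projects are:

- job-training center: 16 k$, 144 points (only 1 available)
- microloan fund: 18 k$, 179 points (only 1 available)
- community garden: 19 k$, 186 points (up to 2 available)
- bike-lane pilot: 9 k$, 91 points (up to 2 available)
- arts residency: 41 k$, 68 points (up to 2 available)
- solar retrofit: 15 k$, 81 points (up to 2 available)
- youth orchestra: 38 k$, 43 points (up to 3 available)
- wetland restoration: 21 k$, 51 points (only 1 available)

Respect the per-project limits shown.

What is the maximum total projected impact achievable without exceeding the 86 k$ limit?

The ratio heuristic lands on microloan fund + 2×community garden + 2×bike-lane pilot (733) but leaves 12 k$ idle.
Dropping bike-lane pilot frees 9 k$; slotting in job-training center (16 k$) lifts the total to 786 at 81 k$.

786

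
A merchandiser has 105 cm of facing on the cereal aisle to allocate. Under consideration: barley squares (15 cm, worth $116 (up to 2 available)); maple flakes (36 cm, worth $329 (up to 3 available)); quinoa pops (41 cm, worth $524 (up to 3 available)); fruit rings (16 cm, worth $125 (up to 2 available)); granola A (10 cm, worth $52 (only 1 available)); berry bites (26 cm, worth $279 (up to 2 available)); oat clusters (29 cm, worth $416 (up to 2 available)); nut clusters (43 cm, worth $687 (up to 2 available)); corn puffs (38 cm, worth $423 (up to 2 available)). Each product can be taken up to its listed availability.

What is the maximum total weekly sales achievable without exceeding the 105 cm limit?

Filling by ratio: fruit rings + 2×nut clusters for 1499, with 3 cm left unused.
The 59 cm tied up in fruit rings and nut clusters is better spent on 2×oat clusters — total rises to 1519 (101 cm).

1519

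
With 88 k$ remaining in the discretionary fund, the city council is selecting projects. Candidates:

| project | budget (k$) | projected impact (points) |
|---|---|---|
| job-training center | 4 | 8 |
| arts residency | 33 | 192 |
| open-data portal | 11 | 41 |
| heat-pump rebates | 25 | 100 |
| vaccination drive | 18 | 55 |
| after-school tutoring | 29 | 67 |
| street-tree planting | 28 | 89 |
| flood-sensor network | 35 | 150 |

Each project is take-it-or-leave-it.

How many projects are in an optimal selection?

3

Best achievable projected impact is 397.
For example arts residency + vaccination drive + flood-sensor network achieves it, using 86 k$.
Any selection reaching 397 contains exactly 3 projects.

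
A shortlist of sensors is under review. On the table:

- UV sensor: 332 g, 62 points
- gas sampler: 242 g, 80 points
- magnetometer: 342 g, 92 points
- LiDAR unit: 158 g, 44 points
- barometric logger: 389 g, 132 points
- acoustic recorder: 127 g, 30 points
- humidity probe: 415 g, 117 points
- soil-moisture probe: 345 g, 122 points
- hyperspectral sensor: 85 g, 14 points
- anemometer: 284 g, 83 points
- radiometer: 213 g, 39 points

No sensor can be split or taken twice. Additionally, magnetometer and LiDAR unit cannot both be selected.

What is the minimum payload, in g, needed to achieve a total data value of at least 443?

1387

Need the lightest bundle worth ≥ 443.
gas sampler + barometric logger + acoustic recorder + soil-moisture probe + anemometer: 447 data value at 1387 g.
Below 1387 g the best achievable stays under 443.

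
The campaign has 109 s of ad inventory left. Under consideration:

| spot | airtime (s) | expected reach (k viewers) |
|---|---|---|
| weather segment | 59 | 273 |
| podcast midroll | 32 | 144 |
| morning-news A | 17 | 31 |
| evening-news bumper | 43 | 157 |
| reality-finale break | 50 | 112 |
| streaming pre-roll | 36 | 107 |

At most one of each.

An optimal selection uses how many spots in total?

Optimal total is 448.
One optimal bundle: weather segment + podcast midroll + morning-news A (108 s).
All optima have 3 spots.

3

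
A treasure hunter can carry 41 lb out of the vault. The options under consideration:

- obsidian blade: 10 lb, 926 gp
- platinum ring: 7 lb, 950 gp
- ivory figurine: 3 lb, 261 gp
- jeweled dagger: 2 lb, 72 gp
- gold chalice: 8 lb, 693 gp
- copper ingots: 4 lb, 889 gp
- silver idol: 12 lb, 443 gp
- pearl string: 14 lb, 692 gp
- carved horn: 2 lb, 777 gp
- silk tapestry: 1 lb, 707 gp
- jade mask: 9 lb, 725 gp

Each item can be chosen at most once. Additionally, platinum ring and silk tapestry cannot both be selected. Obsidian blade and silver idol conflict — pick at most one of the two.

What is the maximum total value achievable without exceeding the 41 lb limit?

5050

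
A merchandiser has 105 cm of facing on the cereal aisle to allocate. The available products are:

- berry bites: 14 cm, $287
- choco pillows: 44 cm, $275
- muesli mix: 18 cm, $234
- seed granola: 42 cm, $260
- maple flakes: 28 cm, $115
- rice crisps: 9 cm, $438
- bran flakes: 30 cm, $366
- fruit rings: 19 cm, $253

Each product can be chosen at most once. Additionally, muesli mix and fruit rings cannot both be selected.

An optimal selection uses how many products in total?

Best achievable weekly sales is 1459.
For example berry bites + maple flakes + rice crisps + bran flakes + fruit rings achieves it, using 100 cm.
Every optimal selection uses 5 products.

5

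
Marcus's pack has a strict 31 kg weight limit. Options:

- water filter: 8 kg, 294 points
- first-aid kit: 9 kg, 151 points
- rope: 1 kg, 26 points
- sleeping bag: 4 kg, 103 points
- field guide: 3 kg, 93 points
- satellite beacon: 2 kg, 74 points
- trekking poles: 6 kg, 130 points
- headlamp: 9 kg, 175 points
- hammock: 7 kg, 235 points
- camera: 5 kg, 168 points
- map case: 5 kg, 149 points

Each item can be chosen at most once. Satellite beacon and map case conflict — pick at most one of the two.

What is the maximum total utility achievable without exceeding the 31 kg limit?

Best packing: water filter + field guide + satellite beacon + trekking poles + hammock + camera — 31 kg, 994 total.

994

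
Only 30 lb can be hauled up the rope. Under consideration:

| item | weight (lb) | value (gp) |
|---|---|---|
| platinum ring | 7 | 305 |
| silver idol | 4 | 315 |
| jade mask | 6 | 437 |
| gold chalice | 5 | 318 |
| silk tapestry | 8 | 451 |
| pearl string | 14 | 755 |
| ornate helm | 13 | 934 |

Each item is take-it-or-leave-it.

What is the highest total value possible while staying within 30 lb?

2018

Taking the top-ratio items first gives silver idol + jade mask + gold chalice + ornate helm for 2004 (28 lb).
Dropping jade mask frees 6 lb; slotting in silk tapestry (8 lb) lifts the total to 2018 at 30 lb.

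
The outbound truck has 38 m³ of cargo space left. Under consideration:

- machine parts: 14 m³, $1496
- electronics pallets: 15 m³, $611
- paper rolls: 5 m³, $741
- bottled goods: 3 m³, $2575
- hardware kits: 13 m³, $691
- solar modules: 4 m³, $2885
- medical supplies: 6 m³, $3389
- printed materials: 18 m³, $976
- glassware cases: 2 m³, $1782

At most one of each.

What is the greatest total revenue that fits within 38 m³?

12868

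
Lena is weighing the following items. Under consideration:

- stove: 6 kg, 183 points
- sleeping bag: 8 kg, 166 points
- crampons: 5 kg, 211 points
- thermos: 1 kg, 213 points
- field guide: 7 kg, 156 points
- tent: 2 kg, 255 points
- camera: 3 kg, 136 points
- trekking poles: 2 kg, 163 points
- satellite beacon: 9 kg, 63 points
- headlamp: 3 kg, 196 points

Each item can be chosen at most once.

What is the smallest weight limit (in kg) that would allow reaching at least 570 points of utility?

Look for the lowest-weight combination reaching 570.
thermos + tent + trekking poles: 631 utility at 5 kg.
Below 5 kg the best achievable stays under 570.

5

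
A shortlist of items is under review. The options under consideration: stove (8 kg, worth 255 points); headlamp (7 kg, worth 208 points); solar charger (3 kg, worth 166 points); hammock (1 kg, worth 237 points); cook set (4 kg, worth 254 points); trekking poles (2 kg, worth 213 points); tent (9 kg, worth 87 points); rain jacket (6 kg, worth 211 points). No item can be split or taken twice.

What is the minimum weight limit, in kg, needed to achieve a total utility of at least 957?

15

Look for the lowest-weight combination reaching 957.
Taking stove + hammock + cook set + trekking poles gives 959 (≥ 957) for 15 kg.
Any bundle with less than 15 kg falls short of 957.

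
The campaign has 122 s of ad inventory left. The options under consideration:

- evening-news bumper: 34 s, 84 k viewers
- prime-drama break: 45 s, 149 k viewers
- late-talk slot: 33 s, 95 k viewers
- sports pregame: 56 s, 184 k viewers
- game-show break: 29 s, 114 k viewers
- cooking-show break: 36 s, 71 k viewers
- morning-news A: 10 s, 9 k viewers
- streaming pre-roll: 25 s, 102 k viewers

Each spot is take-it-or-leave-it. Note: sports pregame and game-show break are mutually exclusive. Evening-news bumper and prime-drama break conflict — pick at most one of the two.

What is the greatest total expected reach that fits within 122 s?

395

Taking the top-ratio spots first gives prime-drama break + game-show break + morning-news A + streaming pre-roll for 374 (109 s).
Replace prime-drama break and morning-news A with evening-news bumper + late-talk slot: the trade gains 21 net, giving 395 at 121 s.
The closest alternative, late-talk slot + sports pregame + streaming pre-roll, reaches only 381.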